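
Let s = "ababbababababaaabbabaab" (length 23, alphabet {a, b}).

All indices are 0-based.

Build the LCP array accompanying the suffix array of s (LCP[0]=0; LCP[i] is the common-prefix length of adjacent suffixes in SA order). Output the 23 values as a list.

rank | idx | suffix
   0 |  13 | aaabbabaab
   1 |  20 | aab
   2 |  14 | aabbabaab
   3 |  21 | ab
   4 |  11 | abaaabbabaab
   5 |  18 | abaab
   6 |   9 | ababaaabbabaab
   7 |   7 | abababaaabbabaab
   8 |   5 | ababababaaabbabaab
   9 |   0 | ababbababababaaabbabaab
  10 |  15 | abbabaab
  11 |   2 | abbababababaaabbabaab
  12 |  22 | b
  13 |  12 | baaabbabaab
  14 |  19 | baab
  15 |  10 | babaaabbabaab
  16 |  17 | babaab
  17 |   8 | bababaaabbabaab
  18 |   6 | babababaaabbabaab
  19 |   4 | bababababaaabbabaab
  20 |   1 | babbababababaaabbabaab
  21 |  16 | bbabaab
  22 |   3 | bbababababaaabbabaab

SA = [13, 20, 14, 21, 11, 18, 9, 7, 5, 0, 15, 2, 22, 12, 19, 10, 17, 8, 6, 4, 1, 16, 3]
i: (SA[i-1],SA[i]) lcp shared
  1: (13,20) 2 'aa'
  2: (20,14) 3 'aab'
  3: (14,21) 1 'a'
  4: (21,11) 2 'ab'
  5: (11,18) 4 'abaa'
  6: (18,9) 3 'aba'
  7: (9,7) 5 'ababa'
  8: (7,5) 7 'abababa'
  9: (5,0) 4 'abab'
  10: (0,15) 2 'ab'
  11: (15,2) 6 'abbaba'
  12: (2,22) 0 ''
  13: (22,12) 1 'b'
  14: (12,19) 3 'baa'
  15: (19,10) 2 'ba'
  16: (10,17) 5 'babaa'
  17: (17,8) 4 'baba'
  18: (8,6) 6 'bababa'
  19: (6,4) 8 'babababa'
  20: (4,1) 3 'bab'
  21: (1,16) 1 'b'
  22: (16,3) 5 'bbaba'

[0, 2, 3, 1, 2, 4, 3, 5, 7, 4, 2, 6, 0, 1, 3, 2, 5, 4, 6, 8, 3, 1, 5]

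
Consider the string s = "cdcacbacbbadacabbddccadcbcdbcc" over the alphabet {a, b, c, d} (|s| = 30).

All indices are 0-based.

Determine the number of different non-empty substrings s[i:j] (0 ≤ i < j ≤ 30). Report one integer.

424

rank | idx | suffix
   0 |  14 | abbddccadcbcdbcc
   1 |  12 | acabbddccadcbcdbcc
   2 |   3 | acbacbbadacabbddccadcbcdbcc
   3 |   6 | acbbadacabbddccadcbcdbcc
   4 |  10 | adacabbddccadcbcdbcc
   5 |  21 | adcbcdbcc
   6 |   5 | bacbbadacabbddccadcbcdbcc
   7 |   9 | badacabbddccadcbcdbcc
   8 |   8 | bbadacabbddccadcbcdbcc
   9 |  15 | bbddccadcbcdbcc
  10 |  27 | bcc
  11 |  24 | bcdbcc
  12 |  16 | bddccadcbcdbcc
  13 |  29 | c
  14 |  13 | cabbddccadcbcdbcc
  15 |   2 | cacbacbbadacabbddccadcbcdbcc
  16 |  20 | cadcbcdbcc
  17 |   4 | cbacbbadacabbddccadcbcdbcc
  18 |   7 | cbbadacabbddccadcbcdbcc
  19 |  23 | cbcdbcc
  20 |  28 | cc
  21 |  19 | ccadcbcdbcc
  22 |  25 | cdbcc
  23 |   0 | cdcacbacbbadacabbddccadcbcdbcc
  24 |  11 | dacabbddccadcbcdbcc
  25 |  26 | dbcc
  26 |   1 | dcacbacbbadacabbddccadcbcdbcc
  27 |  22 | dcbcdbcc
  28 |  18 | dccadcbcdbcc
  29 |  17 | ddccadcbcdbcc

SA = [14, 12, 3, 6, 10, 21, 5, 9, 8, 15, 27, 24, 16, 29, 13, 2, 20, 4, 7, 23, 28, 19, 25, 0, 11, 26, 1, 22, 18, 17]
rank  pair      lcp
   1  s[14:],s[12:]  1  'a'
   2  s[12:],s[3:]  2  'ac'
   3  s[3:],s[6:]  3  'acb'
   4  s[6:],s[10:]  1  'a'
   5  s[10:],s[21:]  2  'ad'
   6  s[21:],s[5:]  0  ''
   7  s[5:],s[9:]  2  'ba'
   8  s[9:],s[8:]  1  'b'
   9  s[8:],s[15:]  2  'bb'
  10  s[15:],s[27:]  1  'b'
  11  s[27:],s[24:]  2  'bc'
  12  s[24:],s[16:]  1  'b'
  13  s[16:],s[29:]  0  ''
  14  s[29:],s[13:]  1  'c'
  15  s[13:],s[2:]  2  'ca'
  16  s[2:],s[20:]  2  'ca'
  17  s[20:],s[4:]  1  'c'
  18  s[4:],s[7:]  2  'cb'
  19  s[7:],s[23:]  2  'cb'
  20  s[23:],s[28:]  1  'c'
  21  s[28:],s[19:]  2  'cc'
  22  s[19:],s[25:]  1  'c'
  23  s[25:],s[0:]  2  'cd'
  24  s[0:],s[11:]  0  ''
  25  s[11:],s[26:]  1  'd'
  26  s[26:],s[1:]  1  'd'
  27  s[1:],s[22:]  2  'dc'
  28  s[22:],s[18:]  2  'dc'
  29  s[18:],s[17:]  1  'd'

n(n+1)/2 = 30·31/2 = 465
Σ LCP = 0 + 1 + 2 + 3 + 1 + 2 + 0 + 2 + 1 + 2 + 1 + 2 + 1 + 0 + 1 + 2 + 2 + 1 + 2 + 2 + 1 + 2 + 1 + 2 + 0 + 1 + 1 + 2 + 2 + 1 = 41
distinct = 465 − 41 = 424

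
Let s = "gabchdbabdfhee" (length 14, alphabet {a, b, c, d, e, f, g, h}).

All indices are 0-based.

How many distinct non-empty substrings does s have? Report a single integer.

rank | idx | suffix
   0 |   1 | abchdbabdfhee
   1 |   7 | abdfhee
   2 |   6 | babdfhee
   3 |   2 | bchdbabdfhee
   4 |   8 | bdfhee
   5 |   3 | chdbabdfhee
   6 |   5 | dbabdfhee
   7 |   9 | dfhee
   8 |  13 | e
   9 |  12 | ee
  10 |  10 | fhee
  11 |   0 | gabchdbabdfhee
  12 |   4 | hdbabdfhee
  13 |  11 | hee

SA = [1, 7, 6, 2, 8, 3, 5, 9, 13, 12, 10, 0, 4, 11]
rank  pair      lcp
   1  s[1:],s[7:]  2  'ab'
   2  s[7:],s[6:]  0  ''
   3  s[6:],s[2:]  1  'b'
   4  s[2:],s[8:]  1  'b'
   5  s[8:],s[3:]  0  ''
   6  s[3:],s[5:]  0  ''
   7  s[5:],s[9:]  1  'd'
   8  s[9:],s[13:]  0  ''
   9  s[13:],s[12:]  1  'e'
  10  s[12:],s[10:]  0  ''
  11  s[10:],s[0:]  0  ''
  12  s[0:],s[4:]  0  ''
  13  s[4:],s[11:]  1  'h'

n(n+1)/2 = 14·15/2 = 105
Σ LCP = 0 + 2 + 0 + 1 + 1 + 0 + 0 + 1 + 0 + 1 + 0 + 0 + 0 + 1 = 7
distinct = 105 − 7 = 98

98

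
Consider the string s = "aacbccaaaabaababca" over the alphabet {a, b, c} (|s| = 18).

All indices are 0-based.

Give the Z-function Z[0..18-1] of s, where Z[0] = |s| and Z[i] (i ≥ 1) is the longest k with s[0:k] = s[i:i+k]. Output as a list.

Z[0]=18
i=1: outside box; Z[1]=1 grow→box=[1,2)
i=2: outside box; Z[2]=0
i=3: outside box; Z[3]=0
i=4: outside box; Z[4]=0
i=5: outside box; Z[5]=0
i=6: outside box; Z[6]=2 grow→box=[6,8)
i=7: min(r-i=1, Z[1]=1)=1; Z[7]=2 grow→box=[7,9)
i=8: min(r-i=1, Z[1]=1)=1; Z[8]=2 grow→box=[8,10)
i=9: min(r-i=1, Z[1]=1)=1; Z[9]=1
i=10: outside box; Z[10]=0
i=11: outside box; Z[11]=2 grow→box=[11,13)
i=12: min(r-i=1, Z[1]=1)=1; Z[12]=1
i=13: outside box; Z[13]=0
i=14: outside box; Z[14]=1 grow→box=[14,15)
i=15: outside box; Z[15]=0
i=16: outside box; Z[16]=0
i=17: outside box; Z[17]=1 grow→box=[17,18)

[18, 1, 0, 0, 0, 0, 2, 2, 2, 1, 0, 2, 1, 0, 1, 0, 0, 1]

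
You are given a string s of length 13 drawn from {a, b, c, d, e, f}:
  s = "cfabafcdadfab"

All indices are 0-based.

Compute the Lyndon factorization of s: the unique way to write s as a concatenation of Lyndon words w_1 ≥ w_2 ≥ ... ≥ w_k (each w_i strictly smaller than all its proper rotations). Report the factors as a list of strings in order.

emit factor 1: 'cf' (i=0, period=2)
emit factor 2: 'abafcdadf' (i=2, period=9)
emit factor 3: 'ab' (i=11, period=2)

["cf", "abafcdadf", "ab"]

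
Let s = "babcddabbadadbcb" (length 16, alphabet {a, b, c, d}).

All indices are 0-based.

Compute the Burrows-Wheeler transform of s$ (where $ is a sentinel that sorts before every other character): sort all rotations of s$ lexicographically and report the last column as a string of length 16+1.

rank  rotation           last
    0  $babcddabbadadbcb  b
    1  abbadadbcb$babcdd  d
    2  abcddabbadadbcb$b  b
    3  adadbcb$babcddabb  b
    4  adbcb$babcddabbad  d
    5  b$babcddabbadadbc  c
    6  babcddabbadadbcb$  $
    7  badadbcb$babcddab  b
    8  bbadadbcb$babcdda  a
    9  bcb$babcddabbadad  d
   10  bcddabbadadbcb$ba  a
   11  cb$babcddabbadadb  b
   12  cddabbadadbcb$bab  b
   13  dabbadadbcb$babcd  d
   14  dadbcb$babcddabba  a
   15  dbcb$babcddabbada  a
   16  ddabbadadbcb$babc  c

bdbbdc$badabbdaac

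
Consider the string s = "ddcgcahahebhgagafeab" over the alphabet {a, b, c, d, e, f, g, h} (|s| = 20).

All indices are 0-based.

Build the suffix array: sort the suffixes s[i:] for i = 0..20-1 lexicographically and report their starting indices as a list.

rank→(start, suffix):
  0 → (18, 'ab')
  1 → (15, 'afeab')
  2 → (13, 'agafeab')
  3 → (5, 'ahahebhgagafeab')
  4 → (7, 'ahebhgagafeab')
  5 → (19, 'b')
  6 → (10, 'bhgagafeab')
  7 → (4, 'cahahebhgagafeab')
  8 → (2, 'cgcahahebhgagafeab')
  9 → (1, 'dcgcahahebhgagafeab')
  10 → (0, 'ddcgcahahebhgagafeab')
  11 → (17, 'eab')
  12 → (9, 'ebhgagafeab')
  13 → (16, 'feab')
  14 → (14, 'gafeab')
  15 → (12, 'gagafeab')
  16 → (3, 'gcahahebhgagafeab')
  17 → (6, 'hahebhgagafeab')
  18 → (8, 'hebhgagafeab')
  19 → (11, 'hgagafeab')

[18, 15, 13, 5, 7, 19, 10, 4, 2, 1, 0, 17, 9, 16, 14, 12, 3, 6, 8, 11]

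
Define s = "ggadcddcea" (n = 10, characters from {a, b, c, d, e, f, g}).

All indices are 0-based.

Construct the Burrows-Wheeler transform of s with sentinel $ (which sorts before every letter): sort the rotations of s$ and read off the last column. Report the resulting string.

rank  rotation     last
    0  $ggadcddcea  a
    1  a$ggadcddce  e
    2  adcddcea$gg  g
    3  cddcea$ggad  d
    4  cea$ggadcdd  d
    5  dcddcea$gga  a
    6  dcea$ggadcd  d
    7  ddcea$ggadc  c
    8  ea$ggadcddc  c
    9  gadcddcea$g  g
   10  ggadcddcea$  $

aegddadccg$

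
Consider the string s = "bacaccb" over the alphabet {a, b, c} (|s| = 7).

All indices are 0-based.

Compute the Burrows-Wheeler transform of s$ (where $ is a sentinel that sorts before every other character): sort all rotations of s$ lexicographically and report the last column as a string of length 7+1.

bbcc$aca

rank  rotation  last
    0  $bacaccb  b
    1  acaccb$b  b
    2  accb$bac  c
    3  b$bacacc  c
    4  bacaccb$  $
    5  caccb$ba  a
    6  cb$bacac  c
    7  ccb$baca  a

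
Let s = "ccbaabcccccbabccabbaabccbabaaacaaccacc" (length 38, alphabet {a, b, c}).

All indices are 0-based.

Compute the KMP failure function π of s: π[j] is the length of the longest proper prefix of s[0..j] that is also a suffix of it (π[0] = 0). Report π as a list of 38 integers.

[0, 1, 0, 0, 0, 0, 1, 2, 2, 2, 2, 3, 4, 0, 1, 2, 0, 0, 0, 0, 0, 0, 1, 2, 3, 4, 0, 0, 0, 0, 1, 0, 0, 1, 2, 0, 1, 2]

π[0] = 0
j=1 s[j]='c': π[1]=1 (border 'c')
j=2 s[j]='b': k: 1→0; π[2]=0 (border '')
j=3 s[j]='a': π[3]=0 (border '')
j=4 s[j]='a': π[4]=0 (border '')
j=5 s[j]='b': π[5]=0 (border '')
j=6 s[j]='c': π[6]=1 (border 'c')
j=7 s[j]='c': π[7]=2 (border 'cc')
j=8 s[j]='c': k: 2→1; π[8]=2 (border 'cc')
j=9 s[j]='c': k: 2→1; π[9]=2 (border 'cc')
j=10 s[j]='c': k: 2→1; π[10]=2 (border 'cc')
j=11 s[j]='b': π[11]=3 (border 'ccb')
j=12 s[j]='a': π[12]=4 (border 'ccba')
j=13 s[j]='b': k: 4→0; π[13]=0 (border '')
j=14 s[j]='c': π[14]=1 (border 'c')
j=15 s[j]='c': π[15]=2 (border 'cc')
j=16 s[j]='a': k: 2→1→0; π[16]=0 (border '')
j=17 s[j]='b': π[17]=0 (border '')
j=18 s[j]='b': π[18]=0 (border '')
j=19 s[j]='a': π[19]=0 (border '')
j=20 s[j]='a': π[20]=0 (border '')
j=21 s[j]='b': π[21]=0 (border '')
j=22 s[j]='c': π[22]=1 (border 'c')
j=23 s[j]='c': π[23]=2 (border 'cc')
j=24 s[j]='b': π[24]=3 (border 'ccb')
j=25 s[j]='a': π[25]=4 (border 'ccba')
j=26 s[j]='b': k: 4→0; π[26]=0 (border '')
j=27 s[j]='a': π[27]=0 (border '')
j=28 s[j]='a': π[28]=0 (border '')
j=29 s[j]='a': π[29]=0 (border '')
j=30 s[j]='c': π[30]=1 (border 'c')
j=31 s[j]='a': k: 1→0; π[31]=0 (border '')
j=32 s[j]='a': π[32]=0 (border '')
j=33 s[j]='c': π[33]=1 (border 'c')
j=34 s[j]='c': π[34]=2 (border 'cc')
j=35 s[j]='a': k: 2→1→0; π[35]=0 (border '')
j=36 s[j]='c': π[36]=1 (border 'c')
j=37 s[j]='c': π[37]=2 (border 'cc')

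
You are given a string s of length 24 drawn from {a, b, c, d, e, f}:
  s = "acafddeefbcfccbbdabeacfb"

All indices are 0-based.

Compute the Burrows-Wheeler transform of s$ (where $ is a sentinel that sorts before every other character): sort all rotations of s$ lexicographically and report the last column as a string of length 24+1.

rank  rotation                   last
    0  $acafddeefbcfccbbdabeacfb  b
    1  abeacfb$acafddeefbcfccbbd  d
    2  acafddeefbcfccbbdabeacfb$  $
    3  acfb$acafddeefbcfccbbdabe  e
    4  afddeefbcfccbbdabeacfb$ac  c
    5  b$acafddeefbcfccbbdabeacf  f
    6  bbdabeacfb$acafddeefbcfcc  c
    7  bcfccbbdabeacfb$acafddeef  f
    8  bdabeacfb$acafddeefbcfccb  b
    9  beacfb$acafddeefbcfccbbda  a
   10  cafddeefbcfccbbdabeacfb$a  a
   11  cbbdabeacfb$acafddeefbcfc  c
   12  ccbbdabeacfb$acafddeefbcf  f
   13  cfb$acafddeefbcfccbbdabea  a
   14  cfccbbdabeacfb$acafddeefb  b
   15  dabeacfb$acafddeefbcfccbb  b
   16  ddeefbcfccbbdabeacfb$acaf  f
   17  deefbcfccbbdabeacfb$acafd  d
   18  eacfb$acafddeefbcfccbbdab  b
   19  eefbcfccbbdabeacfb$acafdd  d
   20  efbcfccbbdabeacfb$acafdde  e
   21  fb$acafddeefbcfccbbdabeac  c
   22  fbcfccbbdabeacfb$acafddee  e
   23  fccbbdabeacfb$acafddeefbc  c
   24  fddeefbcfccbbdabeacfb$aca  a

bd$ecfcfbaacfabbfdbdececa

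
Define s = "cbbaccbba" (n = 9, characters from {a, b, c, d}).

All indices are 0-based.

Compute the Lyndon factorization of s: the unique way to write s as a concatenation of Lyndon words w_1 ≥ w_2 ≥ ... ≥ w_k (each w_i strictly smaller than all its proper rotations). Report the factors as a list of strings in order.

["c", "b", "b", "accbb", "a"]

emit factor 1: 'c' (i=0, period=1)
emit factor 2: 'b' (i=1, period=1)
emit factor 3: 'b' (i=2, period=1)
emit factor 4: 'accbb' (i=3, period=5)
emit factor 5: 'a' (i=8, period=1)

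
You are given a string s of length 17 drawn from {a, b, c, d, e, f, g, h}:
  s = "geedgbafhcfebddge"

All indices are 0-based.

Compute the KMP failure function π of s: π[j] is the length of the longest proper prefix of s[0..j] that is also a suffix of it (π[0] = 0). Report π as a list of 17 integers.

[0, 0, 0, 0, 1, 0, 0, 0, 0, 0, 0, 0, 0, 0, 0, 1, 2]

π[0] = 0
j=1 s[j]='e': π[1]=0 (border '')
j=2 s[j]='e': π[2]=0 (border '')
j=3 s[j]='d': π[3]=0 (border '')
j=4 s[j]='g': π[4]=1 (border 'g')
j=5 s[j]='b': k: 1→0; π[5]=0 (border '')
j=6 s[j]='a': π[6]=0 (border '')
j=7 s[j]='f': π[7]=0 (border '')
j=8 s[j]='h': π[8]=0 (border '')
j=9 s[j]='c': π[9]=0 (border '')
j=10 s[j]='f': π[10]=0 (border '')
j=11 s[j]='e': π[11]=0 (border '')
j=12 s[j]='b': π[12]=0 (border '')
j=13 s[j]='d': π[13]=0 (border '')
j=14 s[j]='d': π[14]=0 (border '')
j=15 s[j]='g': π[15]=1 (border 'g')
j=16 s[j]='e': π[16]=2 (border 'ge')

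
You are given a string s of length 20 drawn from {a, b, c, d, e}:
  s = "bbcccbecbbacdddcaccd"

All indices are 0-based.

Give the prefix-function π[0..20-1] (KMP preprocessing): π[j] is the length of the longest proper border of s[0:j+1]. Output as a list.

π[0] = 0
j=1 s[j]='b': π[1]=1 (border 'b')
j=2 s[j]='c': k: 1→0; π[2]=0 (border '')
j=3 s[j]='c': π[3]=0 (border '')
j=4 s[j]='c': π[4]=0 (border '')
j=5 s[j]='b': π[5]=1 (border 'b')
j=6 s[j]='e': k: 1→0; π[6]=0 (border '')
j=7 s[j]='c': π[7]=0 (border '')
j=8 s[j]='b': π[8]=1 (border 'b')
j=9 s[j]='b': π[9]=2 (border 'bb')
j=10 s[j]='a': k: 2→1→0; π[10]=0 (border '')
j=11 s[j]='c': π[11]=0 (border '')
j=12 s[j]='d': π[12]=0 (border '')
j=13 s[j]='d': π[13]=0 (border '')
j=14 s[j]='d': π[14]=0 (border '')
j=15 s[j]='c': π[15]=0 (border '')
j=16 s[j]='a': π[16]=0 (border '')
j=17 s[j]='c': π[17]=0 (border '')
j=18 s[j]='c': π[18]=0 (border '')
j=19 s[j]='d': π[19]=0 (border '')

[0, 1, 0, 0, 0, 1, 0, 0, 1, 2, 0, 0, 0, 0, 0, 0, 0, 0, 0, 0]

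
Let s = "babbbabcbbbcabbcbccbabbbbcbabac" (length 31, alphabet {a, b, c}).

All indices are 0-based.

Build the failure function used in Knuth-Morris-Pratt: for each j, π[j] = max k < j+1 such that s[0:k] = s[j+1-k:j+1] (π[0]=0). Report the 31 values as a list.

[0, 0, 1, 1, 1, 2, 3, 0, 1, 1, 1, 0, 0, 1, 1, 0, 1, 0, 0, 1, 2, 3, 4, 5, 1, 0, 1, 2, 3, 2, 0]

π[0] = 0
j=1 s[j]='a': π[1]=0 (border '')
j=2 s[j]='b': π[2]=1 (border 'b')
j=3 s[j]='b': k: 1→0; π[3]=1 (border 'b')
j=4 s[j]='b': k: 1→0; π[4]=1 (border 'b')
j=5 s[j]='a': π[5]=2 (border 'ba')
j=6 s[j]='b': π[6]=3 (border 'bab')
j=7 s[j]='c': k: 3→1→0; π[7]=0 (border '')
j=8 s[j]='b': π[8]=1 (border 'b')
j=9 s[j]='b': k: 1→0; π[9]=1 (border 'b')
j=10 s[j]='b': k: 1→0; π[10]=1 (border 'b')
j=11 s[j]='c': k: 1→0; π[11]=0 (border '')
j=12 s[j]='a': π[12]=0 (border '')
j=13 s[j]='b': π[13]=1 (border 'b')
j=14 s[j]='b': k: 1→0; π[14]=1 (border 'b')
j=15 s[j]='c': k: 1→0; π[15]=0 (border '')
j=16 s[j]='b': π[16]=1 (border 'b')
j=17 s[j]='c': k: 1→0; π[17]=0 (border '')
j=18 s[j]='c': π[18]=0 (border '')
j=19 s[j]='b': π[19]=1 (border 'b')
j=20 s[j]='a': π[20]=2 (border 'ba')
j=21 s[j]='b': π[21]=3 (border 'bab')
j=22 s[j]='b': π[22]=4 (border 'babb')
j=23 s[j]='b': π[23]=5 (border 'babbb')
j=24 s[j]='b': k: 5→1→0; π[24]=1 (border 'b')
j=25 s[j]='c': k: 1→0; π[25]=0 (border '')
j=26 s[j]='b': π[26]=1 (border 'b')
j=27 s[j]='a': π[27]=2 (border 'ba')
j=28 s[j]='b': π[28]=3 (border 'bab')
j=29 s[j]='a': k: 3→1; π[29]=2 (border 'ba')
j=30 s[j]='c': k: 2→0; π[30]=0 (border '')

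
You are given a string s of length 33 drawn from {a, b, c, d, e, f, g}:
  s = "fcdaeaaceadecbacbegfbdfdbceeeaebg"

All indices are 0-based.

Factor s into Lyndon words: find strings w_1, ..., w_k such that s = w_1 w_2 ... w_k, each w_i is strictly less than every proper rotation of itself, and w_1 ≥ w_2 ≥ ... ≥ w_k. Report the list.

emit factor 1: 'f' (i=0, period=1)
emit factor 2: 'cd' (i=1, period=2)
emit factor 3: 'ae' (i=3, period=2)
emit factor 4: 'aaceadecbacbegfbdfdbceeeaebg' (i=5, period=28)

["f", "cd", "ae", "aaceadecbacbegfbdfdbceeeaebg"]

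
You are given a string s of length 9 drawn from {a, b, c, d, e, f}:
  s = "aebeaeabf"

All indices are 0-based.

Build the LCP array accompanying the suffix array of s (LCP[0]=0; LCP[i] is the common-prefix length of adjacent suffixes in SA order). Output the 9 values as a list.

rank→(start, suffix):
  0 → (6, 'abf')
  1 → (4, 'aeabf')
  2 → (0, 'aebeaeabf')
  3 → (2, 'beaeabf')
  4 → (7, 'bf')
  5 → (5, 'eabf')
  6 → (3, 'eaeabf')
  7 → (1, 'ebeaeabf')
  8 → (8, 'f')

SA = [6, 4, 0, 2, 7, 5, 3, 1, 8]
rank  pair      lcp
   1  s[6:],s[4:]  1  'a'
   2  s[4:],s[0:]  2  'ae'
   3  s[0:],s[2:]  0  ''
   4  s[2:],s[7:]  1  'b'
   5  s[7:],s[5:]  0  ''
   6  s[5:],s[3:]  2  'ea'
   7  s[3:],s[1:]  1  'e'
   8  s[1:],s[8:]  0  ''

[0, 1, 2, 0, 1, 0, 2, 1, 0]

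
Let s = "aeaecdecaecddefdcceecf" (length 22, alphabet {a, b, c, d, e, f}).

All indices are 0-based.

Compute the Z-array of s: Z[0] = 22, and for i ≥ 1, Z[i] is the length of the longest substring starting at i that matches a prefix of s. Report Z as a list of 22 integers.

[22, 0, 2, 0, 0, 0, 0, 0, 2, 0, 0, 0, 0, 0, 0, 0, 0, 0, 0, 0, 0, 0]

Z[0]=22
i=1: fresh scan; Z[1]=0
i=2: fresh scan; Z[2]=2 scan→box=[2,4)
i=3: min(r-i=1, Z[1]=0)=0; Z[3]=0
i=4: fresh scan; Z[4]=0
i=5: fresh scan; Z[5]=0
i=6: fresh scan; Z[6]=0
i=7: fresh scan; Z[7]=0
i=8: fresh scan; Z[8]=2 scan→box=[8,10)
i=9: min(r-i=1, Z[1]=0)=0; Z[9]=0
i=10: fresh scan; Z[10]=0
i=11: fresh scan; Z[11]=0
i=12: fresh scan; Z[12]=0
i=13: fresh scan; Z[13]=0
i=14: fresh scan; Z[14]=0
i=15: fresh scan; Z[15]=0
i=16: fresh scan; Z[16]=0
i=17: fresh scan; Z[17]=0
i=18: fresh scan; Z[18]=0
i=19: fresh scan; Z[19]=0
i=20: fresh scan; Z[20]=0
i=21: fresh scan; Z[21]=0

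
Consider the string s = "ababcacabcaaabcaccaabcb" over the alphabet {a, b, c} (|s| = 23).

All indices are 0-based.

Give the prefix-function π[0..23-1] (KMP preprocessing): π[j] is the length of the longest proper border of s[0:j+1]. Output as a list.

π[0] = 0
j=1 s[j]='b': π[1]=0 (border '')
j=2 s[j]='a': π[2]=1 (border 'a')
j=3 s[j]='b': π[3]=2 (border 'ab')
j=4 s[j]='c': k: 2→0; π[4]=0 (border '')
j=5 s[j]='a': π[5]=1 (border 'a')
j=6 s[j]='c': k: 1→0; π[6]=0 (border '')
j=7 s[j]='a': π[7]=1 (border 'a')
j=8 s[j]='b': π[8]=2 (border 'ab')
j=9 s[j]='c': k: 2→0; π[9]=0 (border '')
j=10 s[j]='a': π[10]=1 (border 'a')
j=11 s[j]='a': k: 1→0; π[11]=1 (border 'a')
j=12 s[j]='a': k: 1→0; π[12]=1 (border 'a')
j=13 s[j]='b': π[13]=2 (border 'ab')
j=14 s[j]='c': k: 2→0; π[14]=0 (border '')
j=15 s[j]='a': π[15]=1 (border 'a')
j=16 s[j]='c': k: 1→0; π[16]=0 (border '')
j=17 s[j]='c': π[17]=0 (border '')
j=18 s[j]='a': π[18]=1 (border 'a')
j=19 s[j]='a': k: 1→0; π[19]=1 (border 'a')
j=20 s[j]='b': π[20]=2 (border 'ab')
j=21 s[j]='c': k: 2→0; π[21]=0 (border '')
j=22 s[j]='b': π[22]=0 (border '')

[0, 0, 1, 2, 0, 1, 0, 1, 2, 0, 1, 1, 1, 2, 0, 1, 0, 0, 1, 1, 2, 0, 0]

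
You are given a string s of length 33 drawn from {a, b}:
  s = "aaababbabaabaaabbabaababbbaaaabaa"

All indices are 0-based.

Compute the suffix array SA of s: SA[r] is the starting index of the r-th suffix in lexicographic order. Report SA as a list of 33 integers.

rank | idx | suffix
   0 |  32 | a
   1 |  31 | aa
   2 |  26 | aaaabaa
   3 |  27 | aaabaa
   4 |   0 | aaababbabaabaaabbabaababbbaaaabaa
   5 |  12 | aaabbabaababbbaaaabaa
   6 |  28 | aabaa
   7 |   9 | aabaaabbabaababbbaaaabaa
   8 |   1 | aababbabaabaaabbabaababbbaaaabaa
   9 |  19 | aababbbaaaabaa
  10 |  13 | aabbabaababbbaaaabaa
  11 |  29 | abaa
  12 |  10 | abaaabbabaababbbaaaabaa
  13 |   7 | abaabaaabbabaababbbaaaabaa
  14 |  17 | abaababbbaaaabaa
  15 |   2 | ababbabaabaaabbabaababbbaaaabaa
  16 |  20 | ababbbaaaabaa
  17 |   4 | abbabaabaaabbabaababbbaaaabaa
  18 |  14 | abbabaababbbaaaabaa
  19 |  22 | abbbaaaabaa
  20 |  30 | baa
  21 |  25 | baaaabaa
  22 |  11 | baaabbabaababbbaaaabaa
  23 |   8 | baabaaabbabaababbbaaaabaa
  24 |  18 | baababbbaaaabaa
  25 |   6 | babaabaaabbabaababbbaaaabaa
  26 |  16 | babaababbbaaaabaa
  27 |   3 | babbabaabaaabbabaababbbaaaabaa
  28 |  21 | babbbaaaabaa
  29 |  24 | bbaaaabaa
  30 |   5 | bbabaabaaabbabaababbbaaaabaa
  31 |  15 | bbabaababbbaaaabaa
  32 |  23 | bbbaaaabaa

[32, 31, 26, 27, 0, 12, 28, 9, 1, 19, 13, 29, 10, 7, 17, 2, 20, 4, 14, 22, 30, 25, 11, 8, 18, 6, 16, 3, 21, 24, 5, 15, 23]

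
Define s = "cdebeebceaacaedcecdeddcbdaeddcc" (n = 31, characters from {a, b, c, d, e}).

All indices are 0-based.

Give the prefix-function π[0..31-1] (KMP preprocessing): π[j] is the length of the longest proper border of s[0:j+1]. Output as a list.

π[0] = 0
j=1 s[j]='d': π[1]=0 (border '')
j=2 s[j]='e': π[2]=0 (border '')
j=3 s[j]='b': π[3]=0 (border '')
j=4 s[j]='e': π[4]=0 (border '')
j=5 s[j]='e': π[5]=0 (border '')
j=6 s[j]='b': π[6]=0 (border '')
j=7 s[j]='c': π[7]=1 (border 'c')
j=8 s[j]='e': k: 1→0; π[8]=0 (border '')
j=9 s[j]='a': π[9]=0 (border '')
j=10 s[j]='a': π[10]=0 (border '')
j=11 s[j]='c': π[11]=1 (border 'c')
j=12 s[j]='a': k: 1→0; π[12]=0 (border '')
j=13 s[j]='e': π[13]=0 (border '')
j=14 s[j]='d': π[14]=0 (border '')
j=15 s[j]='c': π[15]=1 (border 'c')
j=16 s[j]='e': k: 1→0; π[16]=0 (border '')
j=17 s[j]='c': π[17]=1 (border 'c')
j=18 s[j]='d': π[18]=2 (border 'cd')
j=19 s[j]='e': π[19]=3 (border 'cde')
j=20 s[j]='d': k: 3→0; π[20]=0 (border '')
j=21 s[j]='d': π[21]=0 (border '')
j=22 s[j]='c': π[22]=1 (border 'c')
j=23 s[j]='b': k: 1→0; π[23]=0 (border '')
j=24 s[j]='d': π[24]=0 (border '')
j=25 s[j]='a': π[25]=0 (border '')
j=26 s[j]='e': π[26]=0 (border '')
j=27 s[j]='d': π[27]=0 (border '')
j=28 s[j]='d': π[28]=0 (border '')
j=29 s[j]='c': π[29]=1 (border 'c')
j=30 s[j]='c': k: 1→0; π[30]=1 (border 'c')

[0, 0, 0, 0, 0, 0, 0, 1, 0, 0, 0, 1, 0, 0, 0, 1, 0, 1, 2, 3, 0, 0, 1, 0, 0, 0, 0, 0, 0, 1, 1]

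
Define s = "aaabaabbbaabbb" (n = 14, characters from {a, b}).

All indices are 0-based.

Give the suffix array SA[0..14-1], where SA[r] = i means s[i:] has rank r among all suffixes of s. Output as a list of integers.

[0, 1, 9, 4, 2, 10, 5, 13, 8, 3, 12, 7, 11, 6]

rank | idx | suffix
   0 |   0 | aaabaabbbaabbb
   1 |   1 | aabaabbbaabbb
   2 |   9 | aabbb
   3 |   4 | aabbbaabbb
   4 |   2 | abaabbbaabbb
   5 |  10 | abbb
   6 |   5 | abbbaabbb
   7 |  13 | b
   8 |   8 | baabbb
   9 |   3 | baabbbaabbb
  10 |  12 | bb
  11 |   7 | bbaabbb
  12 |  11 | bbb
  13 |   6 | bbbaabbb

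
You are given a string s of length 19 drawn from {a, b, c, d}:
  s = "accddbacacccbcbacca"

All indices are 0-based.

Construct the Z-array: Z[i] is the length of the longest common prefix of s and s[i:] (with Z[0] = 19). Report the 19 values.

[19, 0, 0, 0, 0, 0, 2, 0, 3, 0, 0, 0, 0, 0, 0, 3, 0, 0, 1]

Z[0]=19
i=1: fresh scan; Z[1]=0
i=2: fresh scan; Z[2]=0
i=3: fresh scan; Z[3]=0
i=4: fresh scan; Z[4]=0
i=5: fresh scan; Z[5]=0
i=6: fresh scan; Z[6]=2 scan→box=[6,8)
i=7: min(r-i=1, Z[1]=0)=0; Z[7]=0
i=8: fresh scan; Z[8]=3 scan→box=[8,11)
i=9: min(r-i=2, Z[1]=0)=0; Z[9]=0
i=10: min(r-i=1, Z[2]=0)=0; Z[10]=0
i=11: fresh scan; Z[11]=0
i=12: fresh scan; Z[12]=0
i=13: fresh scan; Z[13]=0
i=14: fresh scan; Z[14]=0
i=15: fresh scan; Z[15]=3 scan→box=[15,18)
i=16: min(r-i=2, Z[1]=0)=0; Z[16]=0
i=17: min(r-i=1, Z[2]=0)=0; Z[17]=0
i=18: fresh scan; Z[18]=1 scan→box=[18,19)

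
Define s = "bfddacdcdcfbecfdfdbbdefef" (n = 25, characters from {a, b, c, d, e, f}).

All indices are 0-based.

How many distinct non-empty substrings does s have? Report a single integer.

299

rank | idx | suffix
   0 |   4 | acdcdcfbecfdfdbbdefef
   1 |  18 | bbdefef
   2 |  19 | bdefef
   3 |  11 | becfdfdbbdefef
   4 |   0 | bfddacdcdcfbecfdfdbbdefef
   5 |   5 | cdcdcfbecfdfdbbdefef
   6 |   7 | cdcfbecfdfdbbdefef
   7 |   9 | cfbecfdfdbbdefef
   8 |  13 | cfdfdbbdefef
   9 |   3 | dacdcdcfbecfdfdbbdefef
  10 |  17 | dbbdefef
  11 |   6 | dcdcfbecfdfdbbdefef
  12 |   8 | dcfbecfdfdbbdefef
  13 |   2 | ddacdcdcfbecfdfdbbdefef
  14 |  20 | defef
  15 |  15 | dfdbbdefef
  16 |  12 | ecfdfdbbdefef
  17 |  23 | ef
  18 |  21 | efef
  19 |  24 | f
  20 |  10 | fbecfdfdbbdefef
  21 |  16 | fdbbdefef
  22 |   1 | fddacdcdcfbecfdfdbbdefef
  23 |  14 | fdfdbbdefef
  24 |  22 | fef

SA = [4, 18, 19, 11, 0, 5, 7, 9, 13, 3, 17, 6, 8, 2, 20, 15, 12, 23, 21, 24, 10, 16, 1, 14, 22]
i: (SA[i-1],SA[i]) lcp shared
  1: (4,18) 0 ''
  2: (18,19) 1 'b'
  3: (19,11) 1 'b'
  4: (11,0) 1 'b'
  5: (0,5) 0 ''
  6: (5,7) 3 'cdc'
  7: (7,9) 1 'c'
  8: (9,13) 2 'cf'
  9: (13,3) 0 ''
  10: (3,17) 1 'd'
  11: (17,6) 1 'd'
  12: (6,8) 2 'dc'
  13: (8,2) 1 'd'
  14: (2,20) 1 'd'
  15: (20,15) 1 'd'
  16: (15,12) 0 ''
  17: (12,23) 1 'e'
  18: (23,21) 2 'ef'
  19: (21,24) 0 ''
  20: (24,10) 1 'f'
  21: (10,16) 1 'f'
  22: (16,1) 2 'fd'
  23: (1,14) 2 'fd'
  24: (14,22) 1 'f'

n(n+1)/2 = 25·26/2 = 325
Σ LCP = 0 + 0 + 1 + 1 + 1 + 0 + 3 + 1 + 2 + 0 + 1 + 1 + 2 + 1 + 1 + 1 + 0 + 1 + 2 + 0 + 1 + 1 + 2 + 2 + 1 = 26
distinct = 325 − 26 = 299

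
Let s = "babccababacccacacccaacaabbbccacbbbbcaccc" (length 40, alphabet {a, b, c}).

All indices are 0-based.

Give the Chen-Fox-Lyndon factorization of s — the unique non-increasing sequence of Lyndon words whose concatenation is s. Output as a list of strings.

["b", "abcc", "ababacccacaccc", "aac", "aabbbccacbbbbcaccc"]

emit factor 1: 'b' (i=0, period=1)
emit factor 2: 'abcc' (i=1, period=4)
emit factor 3: 'ababacccacaccc' (i=5, period=14)
emit factor 4: 'aac' (i=19, period=3)
emit factor 5: 'aabbbccacbbbbcaccc' (i=22, period=18)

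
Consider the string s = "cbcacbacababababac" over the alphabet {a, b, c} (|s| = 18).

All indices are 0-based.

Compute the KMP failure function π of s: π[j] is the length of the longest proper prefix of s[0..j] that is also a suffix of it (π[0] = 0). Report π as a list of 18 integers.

π[0] = 0
j=1 s[j]='b': π[1]=0 (border '')
j=2 s[j]='c': π[2]=1 (border 'c')
j=3 s[j]='a': k: 1→0; π[3]=0 (border '')
j=4 s[j]='c': π[4]=1 (border 'c')
j=5 s[j]='b': π[5]=2 (border 'cb')
j=6 s[j]='a': k: 2→0; π[6]=0 (border '')
j=7 s[j]='c': π[7]=1 (border 'c')
j=8 s[j]='a': k: 1→0; π[8]=0 (border '')
j=9 s[j]='b': π[9]=0 (border '')
j=10 s[j]='a': π[10]=0 (border '')
j=11 s[j]='b': π[11]=0 (border '')
j=12 s[j]='a': π[12]=0 (border '')
j=13 s[j]='b': π[13]=0 (border '')
j=14 s[j]='a': π[14]=0 (border '')
j=15 s[j]='b': π[15]=0 (border '')
j=16 s[j]='a': π[16]=0 (border '')
j=17 s[j]='c': π[17]=1 (border 'c')

[0, 0, 1, 0, 1, 2, 0, 1, 0, 0, 0, 0, 0, 0, 0, 0, 0, 1]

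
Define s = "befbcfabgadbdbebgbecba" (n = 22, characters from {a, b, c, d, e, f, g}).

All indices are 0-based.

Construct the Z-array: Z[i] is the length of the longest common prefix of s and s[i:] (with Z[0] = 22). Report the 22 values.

[22, 0, 0, 1, 0, 0, 0, 1, 0, 0, 0, 1, 0, 2, 0, 1, 0, 2, 0, 0, 1, 0]

Z[0]=22
i=1: fresh scan; Z[1]=0
i=2: fresh scan; Z[2]=0
i=3: fresh scan; Z[3]=1 grow→box=[3,4)
i=4: fresh scan; Z[4]=0
i=5: fresh scan; Z[5]=0
i=6: fresh scan; Z[6]=0
i=7: fresh scan; Z[7]=1 grow→box=[7,8)
i=8: fresh scan; Z[8]=0
i=9: fresh scan; Z[9]=0
i=10: fresh scan; Z[10]=0
i=11: fresh scan; Z[11]=1 grow→box=[11,12)
i=12: fresh scan; Z[12]=0
i=13: fresh scan; Z[13]=2 grow→box=[13,15)
i=14: min(r-i=1, Z[1]=0)=0; Z[14]=0
i=15: fresh scan; Z[15]=1 grow→box=[15,16)
i=16: fresh scan; Z[16]=0
i=17: fresh scan; Z[17]=2 grow→box=[17,19)
i=18: min(r-i=1, Z[1]=0)=0; Z[18]=0
i=19: fresh scan; Z[19]=0
i=20: fresh scan; Z[20]=1 grow→box=[20,21)
i=21: fresh scan; Z[21]=0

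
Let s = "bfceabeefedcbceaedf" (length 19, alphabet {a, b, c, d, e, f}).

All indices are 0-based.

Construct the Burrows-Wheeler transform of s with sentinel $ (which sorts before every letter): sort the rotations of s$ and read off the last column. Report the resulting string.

rank  rotation              last
    0  $bfceabeefedcbceaedf  f
    1  abeefedcbceaedf$bfce  e
    2  aedf$bfceabeefedcbce  e
    3  bceaedf$bfceabeefedc  c
    4  beefedcbceaedf$bfcea  a
    5  bfceabeefedcbceaedf$  $
    6  cbceaedf$bfceabeefed  d
    7  ceabeefedcbceaedf$bf  f
    8  ceaedf$bfceabeefedcb  b
    9  dcbceaedf$bfceabeefe  e
   10  df$bfceabeefedcbceae  e
   11  eabeefedcbceaedf$bfc  c
   12  eaedf$bfceabeefedcbc  c
   13  edcbceaedf$bfceabeef  f
   14  edf$bfceabeefedcbcea  a
   15  eefedcbceaedf$bfceab  b
   16  efedcbceaedf$bfceabe  e
   17  f$bfceabeefedcbceaed  d
   18  fceabeefedcbceaedf$b  b
   19  fedcbceaedf$bfceabee  e

feeca$dfbeeccfabedbe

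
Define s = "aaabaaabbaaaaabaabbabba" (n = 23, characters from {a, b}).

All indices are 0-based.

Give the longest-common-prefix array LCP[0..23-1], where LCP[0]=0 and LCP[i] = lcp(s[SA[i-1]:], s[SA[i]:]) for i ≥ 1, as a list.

[0, 1, 4, 3, 6, 4, 2, 5, 3, 5, 1, 4, 2, 4, 4, 0, 2, 4, 3, 2, 1, 3, 3]

rank→(start, suffix):
  0 → (22, 'a')
  1 → (9, 'aaaaabaabbabba')
  2 → (10, 'aaaabaabbabba')
  3 → (0, 'aaabaaabbaaaaabaabbabba')
  4 → (11, 'aaabaabbabba')
  5 → (4, 'aaabbaaaaabaabbabba')
  6 → (1, 'aabaaabbaaaaabaabbabba')
  7 → (12, 'aabaabbabba')
  8 → (5, 'aabbaaaaabaabbabba')
  9 → (15, 'aabbabba')
  10 → (2, 'abaaabbaaaaabaabbabba')
  11 → (13, 'abaabbabba')
  12 → (19, 'abba')
  13 → (6, 'abbaaaaabaabbabba')
  14 → (16, 'abbabba')
  15 → (21, 'ba')
  16 → (8, 'baaaaabaabbabba')
  17 → (3, 'baaabbaaaaabaabbabba')
  18 → (14, 'baabbabba')
  19 → (18, 'babba')
  20 → (20, 'bba')
  21 → (7, 'bbaaaaabaabbabba')
  22 → (17, 'bbabba')

SA = [22, 9, 10, 0, 11, 4, 1, 12, 5, 15, 2, 13, 19, 6, 16, 21, 8, 3, 14, 18, 20, 7, 17]
[i] adj suffixes → lcp
  [1] 22/9 → 1 ('a')
  [2] 9/10 → 4 ('aaaa')
  [3] 10/0 → 3 ('aaa')
  [4] 0/11 → 6 ('aaabaa')
  [5] 11/4 → 4 ('aaab')
  [6] 4/1 → 2 ('aa')
  [7] 1/12 → 5 ('aabaa')
  [8] 12/5 → 3 ('aab')
  [9] 5/15 → 5 ('aabba')
  [10] 15/2 → 1 ('a')
  [11] 2/13 → 4 ('abaa')
  [12] 13/19 → 2 ('ab')
  [13] 19/6 → 4 ('abba')
  [14] 6/16 → 4 ('abba')
  [15] 16/21 → 0 ('')
  [16] 21/8 → 2 ('ba')
  [17] 8/3 → 4 ('baaa')
  [18] 3/14 → 3 ('baa')
  [19] 14/18 → 2 ('ba')
  [20] 18/20 → 1 ('b')
  [21] 20/7 → 3 ('bba')
  [22] 7/17 → 3 ('bba')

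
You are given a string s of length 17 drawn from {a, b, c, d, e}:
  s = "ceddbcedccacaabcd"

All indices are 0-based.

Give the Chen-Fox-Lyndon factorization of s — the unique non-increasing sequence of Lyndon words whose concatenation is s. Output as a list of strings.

["cedd", "bcedcc", "ac", "aabcd"]

emit factor 1: 'cedd' (i=0, period=4)
emit factor 2: 'bcedcc' (i=4, period=6)
emit factor 3: 'ac' (i=10, period=2)
emit factor 4: 'aabcd' (i=12, period=5)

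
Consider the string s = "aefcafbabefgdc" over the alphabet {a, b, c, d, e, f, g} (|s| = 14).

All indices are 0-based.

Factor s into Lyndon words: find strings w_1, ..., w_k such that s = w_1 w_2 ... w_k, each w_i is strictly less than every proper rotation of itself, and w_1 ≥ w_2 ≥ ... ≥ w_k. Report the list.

emit factor 1: 'aefcafb' (i=0, period=7)
emit factor 2: 'abefgdc' (i=7, period=7)

["aefcafb", "abefgdc"]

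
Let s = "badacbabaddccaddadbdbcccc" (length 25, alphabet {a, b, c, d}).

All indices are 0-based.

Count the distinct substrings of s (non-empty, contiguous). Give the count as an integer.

290

sorted suffixes:
  #0 SA[0]=6  'abaddccaddadbdbcccc'
  #1 SA[1]=3  'acbabaddccaddadbdbcccc'
  #2 SA[2]=1  'adacbabaddccaddadbdbcccc'
  #3 SA[3]=16  'adbdbcccc'
  #4 SA[4]=13  'addadbdbcccc'
  #5 SA[5]=8  'addccaddadbdbcccc'
  #6 SA[6]=5  'babaddccaddadbdbcccc'
  #7 SA[7]=0  'badacbabaddccaddadbdbcccc'
  #8 SA[8]=7  'baddccaddadbdbcccc'
  #9 SA[9]=20  'bcccc'
  #10 SA[10]=18  'bdbcccc'
  #11 SA[11]=24  'c'
  #12 SA[12]=12  'caddadbdbcccc'
  #13 SA[13]=4  'cbabaddccaddadbdbcccc'
  #14 SA[14]=23  'cc'
  #15 SA[15]=11  'ccaddadbdbcccc'
  #16 SA[16]=22  'ccc'
  #17 SA[17]=21  'cccc'
  #18 SA[18]=2  'dacbabaddccaddadbdbcccc'
  #19 SA[19]=15  'dadbdbcccc'
  #20 SA[20]=19  'dbcccc'
  #21 SA[21]=17  'dbdbcccc'
  #22 SA[22]=10  'dccaddadbdbcccc'
  #23 SA[23]=14  'ddadbdbcccc'
  #24 SA[24]=9  'ddccaddadbdbcccc'

SA = [6, 3, 1, 16, 13, 8, 5, 0, 7, 20, 18, 24, 12, 4, 23, 11, 22, 21, 2, 15, 19, 17, 10, 14, 9]
[i] adj suffixes → lcp
  [1] 6/3 → 1 ('a')
  [2] 3/1 → 1 ('a')
  [3] 1/16 → 2 ('ad')
  [4] 16/13 → 2 ('ad')
  [5] 13/8 → 3 ('add')
  [6] 8/5 → 0 ('')
  [7] 5/0 → 2 ('ba')
  [8] 0/7 → 3 ('bad')
  [9] 7/20 → 1 ('b')
  [10] 20/18 → 1 ('b')
  [11] 18/24 → 0 ('')
  [12] 24/12 → 1 ('c')
  [13] 12/4 → 1 ('c')
  [14] 4/23 → 1 ('c')
  [15] 23/11 → 2 ('cc')
  [16] 11/22 → 2 ('cc')
  [17] 22/21 → 3 ('ccc')
  [18] 21/2 → 0 ('')
  [19] 2/15 → 2 ('da')
  [20] 15/19 → 1 ('d')
  [21] 19/17 → 2 ('db')
  [22] 17/10 → 1 ('d')
  [23] 10/14 → 1 ('d')
  [24] 14/9 → 2 ('dd')

n(n+1)/2 = 25·26/2 = 325
Σ LCP = 0 + 1 + 1 + 2 + 2 + 3 + 0 + 2 + 3 + 1 + 1 + 0 + 1 + 1 + 1 + 2 + 2 + 3 + 0 + 2 + 1 + 2 + 1 + 1 + 2 = 35
distinct = 325 − 35 = 290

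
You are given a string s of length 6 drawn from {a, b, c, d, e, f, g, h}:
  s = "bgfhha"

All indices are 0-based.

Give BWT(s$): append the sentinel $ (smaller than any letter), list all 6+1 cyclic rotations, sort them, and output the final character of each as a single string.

ah$gbhf

rank  rotation last
    0  $bgfhha  a
    1  a$bgfhh  h
    2  bgfhha$  $
    3  fhha$bg  g
    4  gfhha$b  b
    5  ha$bgfh  h
    6  hha$bgf  f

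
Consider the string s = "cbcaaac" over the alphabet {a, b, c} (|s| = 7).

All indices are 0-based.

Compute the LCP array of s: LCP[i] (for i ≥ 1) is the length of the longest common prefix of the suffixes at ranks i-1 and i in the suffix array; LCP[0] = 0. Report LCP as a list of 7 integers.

rank | idx | suffix
   0 |   3 | aaac
   1 |   4 | aac
   2 |   5 | ac
   3 |   1 | bcaaac
   4 |   6 | c
   5 |   2 | caaac
   6 |   0 | cbcaaac

SA = [3, 4, 5, 1, 6, 2, 0]
[i] adj suffixes → lcp
  [1] 3/4 → 2 ('aa')
  [2] 4/5 → 1 ('a')
  [3] 5/1 → 0 ('')
  [4] 1/6 → 0 ('')
  [5] 6/2 → 1 ('c')
  [6] 2/0 → 1 ('c')

[0, 2, 1, 0, 0, 1, 1]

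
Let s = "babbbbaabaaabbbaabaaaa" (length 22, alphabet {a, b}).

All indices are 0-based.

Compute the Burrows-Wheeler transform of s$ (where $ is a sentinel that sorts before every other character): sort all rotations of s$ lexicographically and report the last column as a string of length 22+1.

rank  rotation                 last
    0  $babbbbaabaaabbbaabaaaa  a
    1  a$babbbbaabaaabbbaabaaa  a
    2  aa$babbbbaabaaabbbaabaa  a
    3  aaa$babbbbaabaaabbbaaba  a
    4  aaaa$babbbbaabaaabbbaab  b
    5  aaabbbaabaaaa$babbbbaab  b
    6  aabaaaa$babbbbaabaaabbb  b
    7  aabaaabbbaabaaaa$babbbb  b
    8  aabbbaabaaaa$babbbbaaba  a
    9  abaaaa$babbbbaabaaabbba  a
   10  abaaabbbaabaaaa$babbbba  a
   11  abbbaabaaaa$babbbbaabaa  a
   12  abbbbaabaaabbbaabaaaa$b  b
   13  baaaa$babbbbaabaaabbbaa  a
   14  baaabbbaabaaaa$babbbbaa  a
   15  baabaaaa$babbbbaabaaabb  b
   16  baabaaabbbaabaaaa$babbb  b
   17  babbbbaabaaabbbaabaaaa$  $
   18  bbaabaaaa$babbbbaabaaab  b
   19  bbaabaaabbbaabaaaa$babb  b
   20  bbbaabaaaa$babbbbaabaaa  a
   21  bbbaabaaabbbaabaaaa$bab  b
   22  bbbbaabaaabbbaabaaaa$ba  a

aaaabbbbaaaabaabb$bbaba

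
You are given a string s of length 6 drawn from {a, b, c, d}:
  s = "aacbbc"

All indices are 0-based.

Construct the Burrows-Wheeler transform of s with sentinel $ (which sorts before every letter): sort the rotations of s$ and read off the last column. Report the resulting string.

c$acbba

rank  rotation last
    0  $aacbbc  c
    1  aacbbc$  $
    2  acbbc$a  a
    3  bbc$aac  c
    4  bc$aacb  b
    5  c$aacbb  b
    6  cbbc$aa  a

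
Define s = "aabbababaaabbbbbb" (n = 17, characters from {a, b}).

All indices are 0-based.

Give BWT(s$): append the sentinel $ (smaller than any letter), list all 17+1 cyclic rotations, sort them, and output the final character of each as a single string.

bb$abbaabaabbabbba

rank  rotation            last
    0  $aabbababaaabbbbbb  b
    1  aaabbbbbb$aabbabab  b
    2  aabbababaaabbbbbb$  $
    3  aabbbbbb$aabbababa  a
    4  abaaabbbbbb$aabbab  b
    5  ababaaabbbbbb$aabb  b
    6  abbababaaabbbbbb$a  a
    7  abbbbbb$aabbababaa  a
    8  b$aabbababaaabbbbb  b
    9  baaabbbbbb$aabbaba  a
   10  babaaabbbbbb$aabba  a
   11  bababaaabbbbbb$aab  b
   12  bb$aabbababaaabbbb  b
   13  bbababaaabbbbbb$aa  a
   14  bbb$aabbababaaabbb  b
   15  bbbb$aabbababaaabb  b
   16  bbbbb$aabbababaaab  b
   17  bbbbbb$aabbababaaa  a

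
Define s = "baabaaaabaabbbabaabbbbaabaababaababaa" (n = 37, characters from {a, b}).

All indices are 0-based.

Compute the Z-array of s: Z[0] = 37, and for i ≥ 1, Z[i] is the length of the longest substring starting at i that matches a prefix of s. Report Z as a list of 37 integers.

Z[0]=37
i=1: outside box; Z[1]=0
i=2: outside box; Z[2]=0
i=3: outside box; Z[3]=3 extend→box=[3,6)
i=4: min(r-i=2, Z[1]=0)=0; Z[4]=0
i=5: min(r-i=1, Z[2]=0)=0; Z[5]=0
i=6: outside box; Z[6]=0
i=7: outside box; Z[7]=0
i=8: outside box; Z[8]=4 extend→box=[8,12)
i=9: min(r-i=3, Z[1]=0)=0; Z[9]=0
i=10: min(r-i=2, Z[2]=0)=0; Z[10]=0
i=11: min(r-i=1, Z[3]=3)=1; Z[11]=1
i=12: outside box; Z[12]=1 extend→box=[12,13)
i=13: outside box; Z[13]=2 extend→box=[13,15)
i=14: min(r-i=1, Z[1]=0)=0; Z[14]=0
i=15: outside box; Z[15]=4 extend→box=[15,19)
i=16: min(r-i=3, Z[1]=0)=0; Z[16]=0
i=17: min(r-i=2, Z[2]=0)=0; Z[17]=0
i=18: min(r-i=1, Z[3]=3)=1; Z[18]=1
i=19: outside box; Z[19]=1 extend→box=[19,20)
i=20: outside box; Z[20]=1 extend→box=[20,21)
i=21: outside box; Z[21]=6 extend→box=[21,27)
i=22: min(r-i=5, Z[1]=0)=0; Z[22]=0
i=23: min(r-i=4, Z[2]=0)=0; Z[23]=0
i=24: min(r-i=3, Z[3]=3)=3; Z[24]=5 extend→box=[24,29)
i=25: min(r-i=4, Z[1]=0)=0; Z[25]=0
i=26: min(r-i=3, Z[2]=0)=0; Z[26]=0
i=27: min(r-i=2, Z[3]=3)=2; Z[27]=2
i=28: min(r-i=1, Z[4]=0)=0; Z[28]=0
i=29: outside box; Z[29]=5 extend→box=[29,34)
i=30: min(r-i=4, Z[1]=0)=0; Z[30]=0
i=31: min(r-i=3, Z[2]=0)=0; Z[31]=0
i=32: min(r-i=2, Z[3]=3)=2; Z[32]=2
i=33: min(r-i=1, Z[4]=0)=0; Z[33]=0
i=34: outside box; Z[34]=3 extend→box=[34,37)
i=35: min(r-i=2, Z[1]=0)=0; Z[35]=0
i=36: min(r-i=1, Z[2]=0)=0; Z[36]=0

[37, 0, 0, 3, 0, 0, 0, 0, 4, 0, 0, 1, 1, 2, 0, 4, 0, 0, 1, 1, 1, 6, 0, 0, 5, 0, 0, 2, 0, 5, 0, 0, 2, 0, 3, 0, 0]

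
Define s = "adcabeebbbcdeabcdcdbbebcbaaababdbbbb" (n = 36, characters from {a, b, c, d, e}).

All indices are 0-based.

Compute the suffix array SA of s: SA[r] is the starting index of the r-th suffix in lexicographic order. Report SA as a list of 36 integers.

sorted suffixes:
  #0 SA[0]=25  'aaababdbbbb'
  #1 SA[1]=26  'aababdbbbb'
  #2 SA[2]=27  'ababdbbbb'
  #3 SA[3]=13  'abcdcdbbebcbaaababdbbbb'
  #4 SA[4]=29  'abdbbbb'
  #5 SA[5]=3  'abeebbbcdeabcdcdbbebcbaaababdbbbb'
  #6 SA[6]=0  'adcabeebbbcdeabcdcdbbebcbaaababdbbbb'
  #7 SA[7]=35  'b'
  #8 SA[8]=24  'baaababdbbbb'
  #9 SA[9]=28  'babdbbbb'
  #10 SA[10]=34  'bb'
  #11 SA[11]=33  'bbb'
  #12 SA[12]=32  'bbbb'
  #13 SA[13]=7  'bbbcdeabcdcdbbebcbaaababdbbbb'
  #14 SA[14]=8  'bbcdeabcdcdbbebcbaaababdbbbb'
  #15 SA[15]=19  'bbebcbaaababdbbbb'
  #16 SA[16]=22  'bcbaaababdbbbb'
  #17 SA[17]=14  'bcdcdbbebcbaaababdbbbb'
  #18 SA[18]=9  'bcdeabcdcdbbebcbaaababdbbbb'
  #19 SA[19]=30  'bdbbbb'
  #20 SA[20]=20  'bebcbaaababdbbbb'
  #21 SA[21]=4  'beebbbcdeabcdcdbbebcbaaababdbbbb'
  #22 SA[22]=2  'cabeebbbcdeabcdcdbbebcbaaababdbbbb'
  #23 SA[23]=23  'cbaaababdbbbb'
  #24 SA[24]=17  'cdbbebcbaaababdbbbb'
  #25 SA[25]=15  'cdcdbbebcbaaababdbbbb'
  #26 SA[26]=10  'cdeabcdcdbbebcbaaababdbbbb'
  #27 SA[27]=31  'dbbbb'
  #28 SA[28]=18  'dbbebcbaaababdbbbb'
  #29 SA[29]=1  'dcabeebbbcdeabcdcdbbebcbaaababdbbbb'
  #30 SA[30]=16  'dcdbbebcbaaababdbbbb'
  #31 SA[31]=11  'deabcdcdbbebcbaaababdbbbb'
  #32 SA[32]=12  'eabcdcdbbebcbaaababdbbbb'
  #33 SA[33]=6  'ebbbcdeabcdcdbbebcbaaababdbbbb'
  #34 SA[34]=21  'ebcbaaababdbbbb'
  #35 SA[35]=5  'eebbbcdeabcdcdbbebcbaaababdbbbb'

[25, 26, 27, 13, 29, 3, 0, 35, 24, 28, 34, 33, 32, 7, 8, 19, 22, 14, 9, 30, 20, 4, 2, 23, 17, 15, 10, 31, 18, 1, 16, 11, 12, 6, 21, 5]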